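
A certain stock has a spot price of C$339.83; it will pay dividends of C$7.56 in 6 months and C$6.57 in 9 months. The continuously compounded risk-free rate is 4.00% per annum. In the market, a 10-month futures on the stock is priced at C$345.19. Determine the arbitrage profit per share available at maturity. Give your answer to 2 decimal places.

C$8.09 per share

PV(dividends) I = 7.56·e^(−0.0400·6/12) + 6.57·e^(−0.0400·9/12) = 13.7861
Fair futures F* = (S − I)·e^(rT) = (339.83 − 13.7861)·e^0.033333 = 326.0439 × 1.033895 = 337.0952
Market C$345.19 > fair 337.0952: forward overpriced → cash-and-carry (borrow at r, buy the stock and collect the dividends, short the forward).
Profit at T = |F_mkt − F*| = |345.19 − 337.0952| = C$8.09 per share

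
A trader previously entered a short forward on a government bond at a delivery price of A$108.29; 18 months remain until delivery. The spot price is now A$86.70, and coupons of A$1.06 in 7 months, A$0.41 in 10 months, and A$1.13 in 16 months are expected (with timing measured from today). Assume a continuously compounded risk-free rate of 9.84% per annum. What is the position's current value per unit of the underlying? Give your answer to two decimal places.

A$9.10

PV(remaining coupons) I = 1.06·e^(−0.0984·7/12) + 0.41·e^(−0.0984·10/12) + 1.13·e^(−0.0984·16/12) = 2.3696
Current forward F = (S − I)·e^(rT) = (86.70 − 2.3696)·e^(0.0984·18/12) = 84.3304 × 1.159049 = 97.7431
Value (long) = (F − K)·e^(−rT) = (97.7431 − 108.29) × 0.862776 = -9.0996
Short position value = −(long value) = A$9.10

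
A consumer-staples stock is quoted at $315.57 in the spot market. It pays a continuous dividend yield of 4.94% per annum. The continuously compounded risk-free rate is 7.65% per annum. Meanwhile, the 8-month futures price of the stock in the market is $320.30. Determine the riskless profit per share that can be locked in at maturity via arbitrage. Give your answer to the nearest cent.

$1.02 per share

Fair futures: F* = S·e^(carry·T), with carry = (r − q) = 0.0765 − 0.0494 = 0.0271
F* = 315.57 · e^(0.0271 × 8/12) = 315.57 · e^0.018067 = 315.57 × 1.018231 = $321.3232
Market $320.30 < fair $321.3232: forward underpriced → reverse cash-and-carry (short spot, go long the forward).
At maturity, profit = |F_mkt − F*| = |320.30 − 321.3232| = $1.02 per share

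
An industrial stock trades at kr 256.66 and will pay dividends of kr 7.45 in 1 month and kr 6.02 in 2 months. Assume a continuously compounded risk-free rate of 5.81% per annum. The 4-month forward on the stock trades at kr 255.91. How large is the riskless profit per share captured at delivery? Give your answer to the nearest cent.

PV(dividends) I = 7.45·e^(−0.0581·1/12) + 6.02·e^(−0.0581·2/12) = 13.3760
Fair forward F* = (S − I)·e^(rT) = (256.66 − 13.3760)·e^0.019367 = 243.2840 × 1.019556 = 248.0417
Market kr 255.91 > fair 248.0417: forward overpriced → cash-and-carry (borrow at r, buy the stock and collect the dividends, short the forward).
Profit at T = |F_mkt − F*| = |255.91 − 248.0417| = kr 7.87 per share

kr 7.87 per share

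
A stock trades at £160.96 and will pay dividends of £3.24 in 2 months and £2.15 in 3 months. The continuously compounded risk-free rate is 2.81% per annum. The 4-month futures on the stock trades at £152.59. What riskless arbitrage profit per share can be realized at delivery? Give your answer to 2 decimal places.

PV(dividends) I = 3.24·e^(−0.0281·2/12) + 2.15·e^(−0.0281·3/12) = 5.3598
Fair futures F* = (S − I)·e^(rT) = (160.96 − 5.3598)·e^0.009367 = 155.6002 × 1.009411 = 157.0646
Market £152.59 < fair 157.0646: forward underpriced → reverse cash-and-carry (short the stock, invest proceeds at r, pay the dividends, go long the forward).
Profit at T = |F_mkt − F*| = |152.59 − 157.0646| = £4.47 per share

£4.47 per share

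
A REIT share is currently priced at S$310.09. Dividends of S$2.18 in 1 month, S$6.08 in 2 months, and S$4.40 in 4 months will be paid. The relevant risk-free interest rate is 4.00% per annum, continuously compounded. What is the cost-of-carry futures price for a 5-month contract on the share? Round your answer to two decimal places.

S$302.54

PV(dividends) I = 2.18·e^(−0.0400·1/12) + 6.08·e^(−0.0400·2/12) + 4.40·e^(−0.0400·4/12)
I = 2.1727 + 6.0396 + 4.3417 = 12.5540
F = (S − I)·e^(rT) = (310.09 − 12.5540) · e^(0.0400·5/12)
= 297.5360 · e^0.016667 = 297.5360 × 1.016807 = S$302.54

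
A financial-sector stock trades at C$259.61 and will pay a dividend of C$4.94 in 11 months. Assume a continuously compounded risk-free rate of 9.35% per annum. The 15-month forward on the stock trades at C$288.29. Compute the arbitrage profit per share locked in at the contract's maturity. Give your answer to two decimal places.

PV(dividends) I = 4.94·e^(−0.0935·11/12) = 4.5342
Fair forward F* = (S − I)·e^(rT) = (259.61 − 4.5342)·e^0.116875 = 255.0758 × 1.123979 = 286.6998
Market C$288.29 > fair 286.6998: forward overpriced → cash-and-carry (borrow at r, buy the stock and collect the dividends, short the forward).
Profit at T = |F_mkt − F*| = |288.29 − 286.6998| = C$1.59 per share

C$1.59 per share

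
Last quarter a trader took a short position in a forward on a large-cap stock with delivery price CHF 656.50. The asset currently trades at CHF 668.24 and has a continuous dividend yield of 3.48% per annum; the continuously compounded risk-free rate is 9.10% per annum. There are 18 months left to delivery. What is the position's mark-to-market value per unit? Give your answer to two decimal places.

-CHF 61.52

Current fair forward for the remaining 18 months: F = S·e^((r − q)·T), (r − q) = 0.0910 − 0.0348 = 0.0562
F = 668.24 · e^(0.0562 × 18/12) = 668.24 × 1.087955 = 727.0150
Value of long forward = (F − K)·e^(−rT) = (727.0150 − 656.50) · e^(−0.0910·18/12)
= 70.5150 × 0.872406 = 61.52
Short position value = −(long value) = -CHF 61.52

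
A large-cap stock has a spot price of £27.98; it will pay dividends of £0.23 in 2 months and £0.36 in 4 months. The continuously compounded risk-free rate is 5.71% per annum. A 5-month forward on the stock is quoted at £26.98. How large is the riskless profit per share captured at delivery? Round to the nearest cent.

£1.08 per share

PV(dividends) I = 0.23·e^(−0.0571·2/12) + 0.36·e^(−0.0571·4/12) = 0.5810
Fair forward F* = (S − I)·e^(rT) = (27.98 − 0.5810)·e^0.023792 = 27.3990 × 1.024077 = 28.0587
Market £26.98 < fair 28.0587: forward underpriced → reverse cash-and-carry (short the stock, invest proceeds at r, pay the dividends, go long the forward).
Profit at T = |F_mkt − F*| = |26.98 − 28.0587| = £1.08 per share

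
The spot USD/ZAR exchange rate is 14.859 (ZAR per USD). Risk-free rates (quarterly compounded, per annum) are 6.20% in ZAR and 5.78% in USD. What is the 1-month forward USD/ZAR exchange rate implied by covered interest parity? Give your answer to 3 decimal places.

By covered interest parity, F = S · (1+r_ZAR/4)^(4T) / (1+r_USD/4)^(4T)
= 14.859 × 1.005140 / 1.004794 = 14.859 × 1.000344
F = 14.864 ZAR per USD

14.864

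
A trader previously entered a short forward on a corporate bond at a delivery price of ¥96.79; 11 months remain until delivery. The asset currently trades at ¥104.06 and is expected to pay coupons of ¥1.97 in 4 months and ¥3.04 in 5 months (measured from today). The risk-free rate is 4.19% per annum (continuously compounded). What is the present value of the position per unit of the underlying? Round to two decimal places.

-¥5.99

PV(remaining coupons) I = 1.97·e^(−0.0419·4/12) + 3.04·e^(−0.0419·5/12) = 4.9301
Current forward F = (S − I)·e^(rT) = (104.06 − 4.9301)·e^(0.0419·11/12) = 99.1299 × 1.039155 = 103.0113
Value (long) = (F − K)·e^(−rT) = (103.0113 − 96.79) × 0.962320 = 5.9869
Short position value = −(long value) = -¥5.99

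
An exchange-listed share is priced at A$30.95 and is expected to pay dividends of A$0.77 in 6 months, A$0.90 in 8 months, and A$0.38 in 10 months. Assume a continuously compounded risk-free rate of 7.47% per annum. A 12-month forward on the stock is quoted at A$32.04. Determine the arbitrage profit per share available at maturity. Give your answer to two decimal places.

A$0.80 per share

PV(dividends) I = 0.77·e^(−0.0747·6/12) + 0.90·e^(−0.0747·8/12) + 0.38·e^(−0.0747·10/12) = 1.9551
Fair forward F* = (S − I)·e^(rT) = (30.95 − 1.9551)·e^0.074700 = 28.9949 × 1.077561 = 31.2438
Market A$32.04 > fair 31.2438: forward overpriced → cash-and-carry (borrow at r, buy the stock and collect the dividends, short the forward).
Profit at T = |F_mkt − F*| = |32.04 − 31.2438| = A$0.80 per share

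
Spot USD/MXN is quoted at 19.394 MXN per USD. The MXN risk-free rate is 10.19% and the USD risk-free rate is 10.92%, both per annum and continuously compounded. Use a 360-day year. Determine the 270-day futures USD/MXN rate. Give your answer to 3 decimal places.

19.288

F = S·e^((r_MXN − r_USD)T) = 19.394 · e^((0.1019 − 0.1092) × 270/360)
= 19.394 · e^-0.005475 = 19.394 × 0.994540
F = 19.288 MXN per USD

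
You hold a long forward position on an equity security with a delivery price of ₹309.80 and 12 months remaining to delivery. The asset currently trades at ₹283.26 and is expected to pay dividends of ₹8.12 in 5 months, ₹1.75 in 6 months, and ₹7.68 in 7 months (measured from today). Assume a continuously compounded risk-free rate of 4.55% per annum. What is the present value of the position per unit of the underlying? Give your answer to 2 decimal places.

-₹29.92

PV(remaining dividends) I = 8.12·e^(−0.0455·5/12) + 1.75·e^(−0.0455·6/12) + 7.68·e^(−0.0455·7/12) = 17.1570
Current forward F = (S − I)·e^(rT) = (283.26 − 17.1570)·e^(0.0455·12/12) = 266.1030 × 1.046551 = 278.4904
Value (long) = (F − K)·e^(−rT) = (278.4904 − 309.80) × 0.955520 = -29.9169
Value = -₹29.92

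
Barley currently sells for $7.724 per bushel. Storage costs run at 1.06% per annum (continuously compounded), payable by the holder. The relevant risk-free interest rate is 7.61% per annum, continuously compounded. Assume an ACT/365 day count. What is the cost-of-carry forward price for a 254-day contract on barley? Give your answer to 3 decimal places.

Net carry = r + u − y = 0.0761 + 0.0106 − 0.0000 = 0.0867
F = S·e^((r+u−y)T) = 7.724 · e^(0.0867 × 254/365) = 7.724 · e^0.060334
= 7.724 × 1.062191 = $8.204 per bushel

$8.204 per bushel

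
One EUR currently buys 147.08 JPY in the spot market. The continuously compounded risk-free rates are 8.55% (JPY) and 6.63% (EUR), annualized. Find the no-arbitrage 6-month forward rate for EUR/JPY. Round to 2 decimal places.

F = S·e^((r_JPY − r_EUR)T) = 147.08 · e^((0.0855 − 0.0663) × 6/12)
= 147.08 · e^0.009600 = 147.08 × 1.009646
F = 148.50 JPY per EUR

148.50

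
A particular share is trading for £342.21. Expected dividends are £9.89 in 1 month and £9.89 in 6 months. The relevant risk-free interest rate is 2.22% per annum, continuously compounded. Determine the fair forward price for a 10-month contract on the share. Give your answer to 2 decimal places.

PV(dividends) I = 9.89·e^(−0.0222·1/12) + 9.89·e^(−0.0222·6/12)
I = 9.8717 + 9.7808 = 19.6525
F = (S − I)·e^(rT) = (342.21 − 19.6525) · e^(0.0222·10/12)
= 322.5575 · e^0.018500 = 322.5575 × 1.018672 = £328.58

£328.58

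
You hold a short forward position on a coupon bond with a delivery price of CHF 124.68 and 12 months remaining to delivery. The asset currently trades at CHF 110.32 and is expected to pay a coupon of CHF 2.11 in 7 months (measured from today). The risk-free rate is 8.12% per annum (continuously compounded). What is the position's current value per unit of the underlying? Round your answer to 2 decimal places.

CHF 6.65

PV(remaining coupons) I = 2.11·e^(−0.0812·7/12) = 2.0124
Current forward F = (S − I)·e^(rT) = (110.32 − 2.0124)·e^(0.0812·12/12) = 108.3076 × 1.084588 = 117.4691
Value (long) = (F − K)·e^(−rT) = (117.4691 − 124.68) × 0.922009 = -6.6485
Short position value = −(long value) = CHF 6.65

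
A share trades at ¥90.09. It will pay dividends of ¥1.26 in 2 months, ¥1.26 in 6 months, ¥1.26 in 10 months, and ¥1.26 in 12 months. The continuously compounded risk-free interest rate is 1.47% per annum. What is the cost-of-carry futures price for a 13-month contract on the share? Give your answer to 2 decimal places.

¥86.46

PV(dividends) I = 1.26·e^(−0.0147·2/12) + 1.26·e^(−0.0147·6/12) + 1.26·e^(−0.0147·10/12) + 1.26·e^(−0.0147·12/12)
I = 1.2569 + 1.2508 + 1.2447 + 1.2416 = 4.9940
F = (S − I)·e^(rT) = (90.09 − 4.9940) · e^(0.0147·13/12)
= 85.0960 · e^0.015925 = 85.0960 × 1.016052 = ¥86.46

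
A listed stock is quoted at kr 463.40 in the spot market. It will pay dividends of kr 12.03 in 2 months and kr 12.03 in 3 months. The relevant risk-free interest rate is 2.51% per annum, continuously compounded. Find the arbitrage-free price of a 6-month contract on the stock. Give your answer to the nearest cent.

kr 445.02

PV(dividends) I = 12.03·e^(−0.0251·2/12) + 12.03·e^(−0.0251·3/12)
I = 11.9798 + 11.9547 = 23.9345
F = (S − I)·e^(rT) = (463.40 − 23.9345) · e^(0.0251·6/12)
= 439.4655 · e^0.012550 = 439.4655 × 1.012629 = kr 445.02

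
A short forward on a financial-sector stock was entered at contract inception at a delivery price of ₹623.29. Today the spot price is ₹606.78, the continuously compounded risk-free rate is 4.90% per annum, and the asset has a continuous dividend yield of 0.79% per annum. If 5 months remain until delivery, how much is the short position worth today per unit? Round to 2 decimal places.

Current fair forward for the remaining 5 months: F = S·e^((r − q)·T), (r − q) = 0.0490 − 0.0079 = 0.0411
F = 606.78 · e^(0.0411 × 5/12) = 606.78 × 1.017272 = 617.2603
Value of long forward = (F − K)·e^(−rT) = (617.2603 − 623.29) · e^(−0.0490·5/12)
= -6.0297 × 0.979790 = -5.91
Short position value = −(long value) = ₹5.91

₹5.91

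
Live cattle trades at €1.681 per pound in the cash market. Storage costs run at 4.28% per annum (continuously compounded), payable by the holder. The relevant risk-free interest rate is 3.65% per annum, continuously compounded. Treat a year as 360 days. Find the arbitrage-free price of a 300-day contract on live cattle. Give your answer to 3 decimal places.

Net carry = r + u − y = 0.0365 + 0.0428 − 0.0000 = 0.0793
F = S·e^((r+u−y)T) = 1.681 · e^(0.0793 × 300/360) = 1.681 · e^0.066083
= 1.681 × 1.068315 = €1.796 per pound

€1.796 per pound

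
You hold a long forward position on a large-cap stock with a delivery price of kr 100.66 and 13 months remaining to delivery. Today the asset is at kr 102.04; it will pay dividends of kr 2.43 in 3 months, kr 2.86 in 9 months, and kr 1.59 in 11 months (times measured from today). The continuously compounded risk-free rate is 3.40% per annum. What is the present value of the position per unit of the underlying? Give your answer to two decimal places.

PV(remaining dividends) I = 2.43·e^(−0.0340·3/12) + 2.86·e^(−0.0340·9/12) + 1.59·e^(−0.0340·11/12) = 6.7386
Current forward F = (S − I)·e^(rT) = (102.04 − 6.7386)·e^(0.0340·13/12) = 95.3014 × 1.037520 = 98.8771
Value (long) = (F − K)·e^(−rT) = (98.8771 − 100.66) × 0.963837 = -1.7184
Value = -kr 1.72

-kr 1.72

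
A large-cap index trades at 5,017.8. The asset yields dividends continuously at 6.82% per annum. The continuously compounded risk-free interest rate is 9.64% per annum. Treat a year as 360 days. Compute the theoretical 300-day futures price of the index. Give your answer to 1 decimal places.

5,137.1

F = S·e^((r − q)T) = 5017.8 · e^((0.0964 − 0.0682) × 300/360)
= 5017.8 · e^0.023500 = 5017.8 × 1.023778
F = 5,137.1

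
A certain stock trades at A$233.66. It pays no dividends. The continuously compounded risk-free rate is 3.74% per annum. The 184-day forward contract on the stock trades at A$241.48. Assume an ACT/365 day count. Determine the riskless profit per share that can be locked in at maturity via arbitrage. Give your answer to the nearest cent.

A$3.37 per share

Fair forward: F* = S·e^(carry·T), with carry = r = 0.0374
F* = 233.66 · e^(0.0374 × 184/365) = 233.66 · e^0.018854 = 233.66 × 1.019033 = A$238.1073
Market A$241.48 > fair A$238.1073: forward overpriced → cash-and-carry (buy spot, short the forward).
At maturity, profit = |F_mkt − F*| = |241.48 − 238.1073| = A$3.37 per share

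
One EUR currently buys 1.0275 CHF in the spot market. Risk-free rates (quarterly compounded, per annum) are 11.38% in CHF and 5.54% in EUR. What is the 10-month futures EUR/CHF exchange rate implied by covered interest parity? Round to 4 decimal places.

By covered interest parity, F = S · (1+r_CHF/4)^(4T) / (1+r_EUR/4)^(4T)
= 1.0275 × 1.098021 / 1.046917 = 1.0275 × 1.048814
F = 1.0777 CHF per EUR

1.0777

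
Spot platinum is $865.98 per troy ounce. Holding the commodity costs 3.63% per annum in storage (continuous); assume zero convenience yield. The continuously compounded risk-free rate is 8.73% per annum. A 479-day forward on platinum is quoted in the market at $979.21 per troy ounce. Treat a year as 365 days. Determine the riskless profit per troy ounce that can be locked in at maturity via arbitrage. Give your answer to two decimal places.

Fair forward: F* = S·e^(carry·T), with carry = (r + u) = 0.0873 + 0.0363 = 0.1236
F* = 865.98 · e^(0.1236 × 479/365) = 865.98 · e^0.162204 = 865.98 × 1.176100 = $1018.4791
Market $979.21 < fair $1018.4791: forward underpriced → reverse cash-and-carry (short spot, go long the forward).
At maturity, profit = |F_mkt − F*| = |979.21 − 1018.4791| = $39.27 per troy ounce

$39.27 per troy ounce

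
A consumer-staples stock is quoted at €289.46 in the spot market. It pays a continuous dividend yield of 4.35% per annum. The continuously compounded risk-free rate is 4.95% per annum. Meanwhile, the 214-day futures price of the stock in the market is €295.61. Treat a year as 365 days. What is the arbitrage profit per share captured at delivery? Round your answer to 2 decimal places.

Fair futures: F* = S·e^(carry·T), with carry = (r − q) = 0.0495 − 0.0435 = 0.0060
F* = 289.46 · e^(0.0060 × 214/365) = 289.46 · e^0.003518 = 289.46 × 1.003524 = €290.4801
Market €295.61 > fair €290.4801: forward overpriced → cash-and-carry (buy spot, short the forward).
At maturity, profit = |F_mkt − F*| = |295.61 − 290.4801| = €5.13 per share

€5.13 per share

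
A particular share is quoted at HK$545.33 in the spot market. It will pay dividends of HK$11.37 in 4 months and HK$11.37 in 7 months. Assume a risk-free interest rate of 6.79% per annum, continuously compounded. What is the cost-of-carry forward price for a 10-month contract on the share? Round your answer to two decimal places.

HK$553.75

PV(dividends) I = 11.37·e^(−0.0679·4/12) + 11.37·e^(−0.0679·7/12)
I = 11.1155 + 10.9285 = 22.0440
F = (S − I)·e^(rT) = (545.33 − 22.0440) · e^(0.0679·10/12)
= 523.2860 · e^0.056583 = 523.2860 × 1.058214 = HK$553.75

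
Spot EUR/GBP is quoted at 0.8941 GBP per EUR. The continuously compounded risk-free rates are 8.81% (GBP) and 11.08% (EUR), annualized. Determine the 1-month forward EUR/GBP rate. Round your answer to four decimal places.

F = S·e^((r_GBP − r_EUR)T) = 0.8941 · e^((0.0881 − 0.1108) × 1/12)
= 0.8941 · e^-0.001892 = 0.8941 × 0.998110
F = 0.8924 GBP per EUR

0.8924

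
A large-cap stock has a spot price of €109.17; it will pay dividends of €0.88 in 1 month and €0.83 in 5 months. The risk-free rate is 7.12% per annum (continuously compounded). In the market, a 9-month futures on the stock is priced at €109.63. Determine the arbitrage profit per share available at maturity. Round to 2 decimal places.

PV(dividends) I = 0.88·e^(−0.0712·1/12) + 0.83·e^(−0.0712·5/12) = 1.6805
Fair futures F* = (S − I)·e^(rT) = (109.17 − 1.6805)·e^0.053400 = 107.4895 × 1.054852 = 113.3855
Market €109.63 < fair 113.3855: forward underpriced → reverse cash-and-carry (short the stock, invest proceeds at r, pay the dividends, go long the forward).
Profit at T = |F_mkt − F*| = |109.63 − 113.3855| = €3.76 per share

€3.76 per share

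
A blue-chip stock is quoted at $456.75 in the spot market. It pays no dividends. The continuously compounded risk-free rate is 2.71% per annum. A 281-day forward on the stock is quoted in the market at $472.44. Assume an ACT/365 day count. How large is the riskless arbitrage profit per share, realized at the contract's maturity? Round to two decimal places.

$6.06 per share

Fair forward: F* = S·e^(carry·T), with carry = r = 0.0271
F* = 456.75 · e^(0.0271 × 281/365) = 456.75 · e^0.020863 = 456.75 × 1.021082 = $466.3792
Market $472.44 > fair $466.3792: forward overpriced → cash-and-carry (buy spot, short the forward).
At maturity, profit = |F_mkt − F*| = |472.44 − 466.3792| = $6.06 per share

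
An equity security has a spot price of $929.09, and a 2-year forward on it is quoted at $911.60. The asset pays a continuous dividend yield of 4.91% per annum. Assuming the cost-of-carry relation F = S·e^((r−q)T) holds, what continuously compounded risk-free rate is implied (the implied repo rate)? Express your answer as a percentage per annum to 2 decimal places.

3.96%

From F = S·e^((r−q)T): (r − q) = ln(F/S)/T
ln(911.60/929.09) = ln(0.981175) = -0.019004
(r − q) = -0.019004 / (2) = -0.009502
r = ln(F/S)/T + q = -0.009502 + 0.0491 = 0.039598
r = 3.96%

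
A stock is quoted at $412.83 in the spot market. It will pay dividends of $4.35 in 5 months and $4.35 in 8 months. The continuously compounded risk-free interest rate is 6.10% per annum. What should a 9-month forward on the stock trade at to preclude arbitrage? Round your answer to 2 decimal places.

PV(dividends) I = 4.35·e^(−0.0610·5/12) + 4.35·e^(−0.0610·8/12)
I = 4.2408 + 4.1766 = 8.4174
F = (S − I)·e^(rT) = (412.83 − 8.4174) · e^(0.0610·9/12)
= 404.4126 · e^0.045750 = 404.4126 × 1.046813 = $423.34

$423.34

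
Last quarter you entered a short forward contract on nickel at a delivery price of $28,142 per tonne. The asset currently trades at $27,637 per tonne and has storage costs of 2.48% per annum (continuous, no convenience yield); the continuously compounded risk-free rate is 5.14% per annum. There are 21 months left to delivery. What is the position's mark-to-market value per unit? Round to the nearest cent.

-$3141.72 per tonne

Current fair forward for the remaining 21 months: F = S·e^((r + u)·T), (r + u) = 0.0514 + 0.0248 = 0.0762
F = 27637 · e^(0.0762 × 21/12) = 27637 × 1.14264986 = 31579.4142
Value of long forward = (F − K)·e^(−rT) = (31579.4142 − 28142) · e^(−0.0514·21/12)
= 3437.4142 × 0.91397688 = 3141.72
Short position value = −(long value) = -$3141.72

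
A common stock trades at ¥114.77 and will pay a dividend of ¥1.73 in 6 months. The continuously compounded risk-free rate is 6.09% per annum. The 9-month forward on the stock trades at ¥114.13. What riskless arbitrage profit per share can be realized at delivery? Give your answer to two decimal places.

PV(dividends) I = 1.73·e^(−0.0609·6/12) = 1.6781
Fair forward F* = (S − I)·e^(rT) = (114.77 − 1.6781)·e^0.045675 = 113.0919 × 1.046734 = 118.3771
Market ¥114.13 < fair 118.3771: forward underpriced → reverse cash-and-carry (short the stock, invest proceeds at r, pay the dividends, go long the forward).
Profit at T = |F_mkt − F*| = |114.13 − 118.3771| = ¥4.25 per share

¥4.25 per share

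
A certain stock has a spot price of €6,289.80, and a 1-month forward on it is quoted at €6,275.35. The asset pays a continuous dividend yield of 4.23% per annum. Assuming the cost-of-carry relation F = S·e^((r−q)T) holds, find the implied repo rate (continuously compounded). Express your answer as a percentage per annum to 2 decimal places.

From F = S·e^((r−q)T): (r − q) = ln(F/S)/T
ln(6275.35/6289.80) = ln(0.997703) = -0.002300
(r − q) = -0.002300 / (1/12) = -0.027600
r = ln(F/S)/T + q = -0.027600 + 0.0423 = 0.014700
r = 1.47%

1.47%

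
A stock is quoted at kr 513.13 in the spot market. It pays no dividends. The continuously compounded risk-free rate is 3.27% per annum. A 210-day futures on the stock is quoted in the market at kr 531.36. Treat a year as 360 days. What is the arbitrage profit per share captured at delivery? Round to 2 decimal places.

kr 8.35 per share

Fair futures: F* = S·e^(carry·T), with carry = r = 0.0327
F* = 513.13 · e^(0.0327 × 210/360) = 513.13 · e^0.019075 = 513.13 × 1.019258 = kr 523.0119
Market kr 531.36 > fair kr 523.0119: forward overpriced → cash-and-carry (buy spot, short the forward).
At maturity, profit = |F_mkt − F*| = |531.36 − 523.0119| = kr 8.35 per share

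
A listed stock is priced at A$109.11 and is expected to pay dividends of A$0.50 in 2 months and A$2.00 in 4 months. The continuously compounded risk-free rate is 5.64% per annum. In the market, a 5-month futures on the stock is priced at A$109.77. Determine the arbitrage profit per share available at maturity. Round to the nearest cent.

A$0.58 per share

PV(dividends) I = 0.50·e^(−0.0564·2/12) + 2.00·e^(−0.0564·4/12) = 2.4581
Fair futures F* = (S − I)·e^(rT) = (109.11 − 2.4581)·e^0.023500 = 106.6519 × 1.023778 = 109.1879
Market A$109.77 > fair 109.1879: forward overpriced → cash-and-carry (borrow at r, buy the stock and collect the dividends, short the forward).
Profit at T = |F_mkt − F*| = |109.77 − 109.1879| = A$0.58 per share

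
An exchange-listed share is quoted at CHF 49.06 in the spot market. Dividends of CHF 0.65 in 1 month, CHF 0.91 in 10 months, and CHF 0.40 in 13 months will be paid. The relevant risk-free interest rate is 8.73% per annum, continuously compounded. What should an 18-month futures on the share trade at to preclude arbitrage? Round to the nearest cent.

PV(dividends) I = 0.65·e^(−0.0873·1/12) + 0.91·e^(−0.0873·10/12) + 0.40·e^(−0.0873·13/12)
I = 0.6453 + 0.8461 + 0.3639 = 1.8553
F = (S − I)·e^(rT) = (49.06 − 1.8553) · e^(0.0873·18/12)
= 47.2047 · e^0.130950 = 47.2047 × 1.139911 = CHF 53.81

CHF 53.81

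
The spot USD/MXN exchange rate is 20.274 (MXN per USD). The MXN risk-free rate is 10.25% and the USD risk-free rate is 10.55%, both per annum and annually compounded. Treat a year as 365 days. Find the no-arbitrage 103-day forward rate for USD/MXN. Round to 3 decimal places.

20.258

By covered interest parity, F = S · (1+r_MXN)^T / (1+r_USD)^T
= 20.274 × 1.027919 / 1.028708 = 20.274 × 0.999233
F = 20.258 MXN per USD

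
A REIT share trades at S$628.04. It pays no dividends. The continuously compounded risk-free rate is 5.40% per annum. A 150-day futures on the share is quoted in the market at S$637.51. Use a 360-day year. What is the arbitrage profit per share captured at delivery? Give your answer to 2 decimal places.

S$4.82 per share

Fair futures: F* = S·e^(carry·T), with carry = r = 0.0540
F* = 628.04 · e^(0.0540 × 150/360) = 628.04 · e^0.022500 = 628.04 × 1.022755 = S$642.3311
Market S$637.51 < fair S$642.3311: forward underpriced → reverse cash-and-carry (short spot, go long the forward).
At maturity, profit = |F_mkt − F*| = |637.51 − 642.3311| = S$4.82 per share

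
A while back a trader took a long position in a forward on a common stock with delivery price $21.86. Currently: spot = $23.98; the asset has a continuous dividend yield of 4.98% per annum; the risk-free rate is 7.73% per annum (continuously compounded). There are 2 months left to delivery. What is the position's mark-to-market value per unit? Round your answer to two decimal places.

Current fair forward for the remaining 2 months: F = S·e^((r − q)·T), (r − q) = 0.0773 − 0.0498 = 0.0275
F = 23.98 · e^(0.0275 × 2/12) = 23.98 × 1.004594 = 24.0902
Value of long forward = (F − K)·e^(−rT) = (24.0902 − 21.86) · e^(−0.0773·2/12)
= 2.2302 × 0.987199 = 2.20

$2.20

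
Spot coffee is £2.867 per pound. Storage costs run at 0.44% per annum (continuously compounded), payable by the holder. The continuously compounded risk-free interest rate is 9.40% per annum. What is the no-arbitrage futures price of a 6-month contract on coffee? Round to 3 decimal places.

£3.012 per pound

Net carry = r + u − y = 0.0940 + 0.0044 − 0.0000 = 0.0984
F = S·e^((r+u−y)T) = 2.867 · e^(0.0984 × 6/12) = 2.867 · e^0.049200
= 2.867 × 1.050430 = £3.012 per pound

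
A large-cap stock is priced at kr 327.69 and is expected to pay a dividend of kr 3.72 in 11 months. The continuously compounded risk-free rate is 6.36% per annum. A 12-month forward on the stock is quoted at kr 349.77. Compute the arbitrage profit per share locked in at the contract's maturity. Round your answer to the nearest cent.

PV(dividends) I = 3.72·e^(−0.0636·11/12) = 3.5093
Fair forward F* = (S − I)·e^(rT) = (327.69 − 3.5093)·e^0.063600 = 324.1807 × 1.065666 = 345.4683
Market kr 349.77 > fair 345.4683: forward overpriced → cash-and-carry (borrow at r, buy the stock and collect the dividends, short the forward).
Profit at T = |F_mkt − F*| = |349.77 − 345.4683| = kr 4.30 per share

kr 4.30 per share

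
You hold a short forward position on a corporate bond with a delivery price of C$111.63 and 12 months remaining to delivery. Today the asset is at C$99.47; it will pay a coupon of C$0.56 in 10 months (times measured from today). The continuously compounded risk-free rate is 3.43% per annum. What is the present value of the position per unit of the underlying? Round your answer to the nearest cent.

PV(remaining coupons) I = 0.56·e^(−0.0343·10/12) = 0.5442
Current forward F = (S − I)·e^(rT) = (99.47 − 0.5442)·e^(0.0343·12/12) = 98.9258 × 1.034895 = 102.3778
Value (long) = (F − K)·e^(−rT) = (102.3778 − 111.63) × 0.966282 = -8.9402
Short position value = −(long value) = C$8.94

C$8.94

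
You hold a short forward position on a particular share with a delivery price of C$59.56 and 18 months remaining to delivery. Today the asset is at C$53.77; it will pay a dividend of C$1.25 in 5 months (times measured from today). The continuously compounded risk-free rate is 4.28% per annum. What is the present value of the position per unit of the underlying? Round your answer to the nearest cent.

C$3.31

PV(remaining dividends) I = 1.25·e^(−0.0428·5/12) = 1.2279
Current forward F = (S − I)·e^(rT) = (53.77 − 1.2279)·e^(0.0428·18/12) = 52.5421 × 1.066306 = 56.0260
Value (long) = (F − K)·e^(−rT) = (56.0260 − 59.56) × 0.937817 = -3.3142
Short position value = −(long value) = C$3.31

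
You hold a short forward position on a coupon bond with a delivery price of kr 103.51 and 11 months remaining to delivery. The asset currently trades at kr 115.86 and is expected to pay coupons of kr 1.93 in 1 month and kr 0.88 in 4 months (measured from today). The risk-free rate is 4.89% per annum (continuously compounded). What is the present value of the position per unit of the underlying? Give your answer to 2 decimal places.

-kr 14.10

PV(remaining coupons) I = 1.93·e^(−0.0489·1/12) + 0.88·e^(−0.0489·4/12) = 2.7879
Current forward F = (S − I)·e^(rT) = (115.86 − 2.7879)·e^(0.0489·11/12) = 113.0721 × 1.045845 = 118.2559
Value (long) = (F − K)·e^(−rT) = (118.2559 − 103.51) × 0.956165 = 14.0995
Short position value = −(long value) = -kr 14.10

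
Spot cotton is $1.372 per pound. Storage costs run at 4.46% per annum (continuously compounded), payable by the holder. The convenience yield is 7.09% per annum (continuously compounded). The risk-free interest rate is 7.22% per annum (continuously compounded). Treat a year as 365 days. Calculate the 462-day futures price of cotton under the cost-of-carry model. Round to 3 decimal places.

Net carry = r + u − y = 0.0722 + 0.0446 − 0.0709 = 0.0459
F = S·e^((r+u−y)T) = 1.372 · e^(0.0459 × 462/365) = 1.372 · e^0.058098
= 1.372 × 1.059819 = $1.454 per pound

$1.454 per pound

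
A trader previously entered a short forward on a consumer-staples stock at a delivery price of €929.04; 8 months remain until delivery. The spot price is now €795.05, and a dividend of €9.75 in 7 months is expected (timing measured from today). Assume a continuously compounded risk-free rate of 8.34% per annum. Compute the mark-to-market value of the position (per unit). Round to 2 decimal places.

PV(remaining dividends) I = 9.75·e^(−0.0834·7/12) = 9.2870
Current forward F = (S − I)·e^(rT) = (795.05 − 9.2870)·e^(0.0834·8/12) = 785.7630 × 1.057175 = 830.6890
Value (long) = (F − K)·e^(−rT) = (830.6890 − 929.04) × 0.945917 = -93.0319
Short position value = −(long value) = €93.03

€93.03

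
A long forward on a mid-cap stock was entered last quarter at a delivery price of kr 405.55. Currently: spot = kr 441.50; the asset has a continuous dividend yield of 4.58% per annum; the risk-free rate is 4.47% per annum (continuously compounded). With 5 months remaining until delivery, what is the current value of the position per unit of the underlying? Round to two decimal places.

kr 35.09

Current fair forward for the remaining 5 months: F = S·e^((r − q)·T), (r − q) = 0.0447 − 0.0458 = -0.0011
F = 441.50 · e^(-0.0011 × 5/12) = 441.50 × 0.999542 = 441.2978
Value of long forward = (F − K)·e^(−rT) = (441.2978 − 405.55) · e^(−0.0447·5/12)
= 35.7478 × 0.981547 = 35.09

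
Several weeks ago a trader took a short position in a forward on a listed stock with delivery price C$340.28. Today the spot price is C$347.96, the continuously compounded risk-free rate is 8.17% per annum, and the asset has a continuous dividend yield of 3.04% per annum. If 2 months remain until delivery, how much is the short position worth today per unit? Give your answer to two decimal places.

Current fair forward for the remaining 2 months: F = S·e^((r − q)·T), (r − q) = 0.0817 − 0.0304 = 0.0513
F = 347.96 · e^(0.0513 × 2/12) = 347.96 × 1.008587 = 350.9479
Value of long forward = (F − K)·e^(−rT) = (350.9479 − 340.28) · e^(−0.0817·2/12)
= 10.6679 × 0.986476 = 10.52
Short position value = −(long value) = -C$10.52

-C$10.52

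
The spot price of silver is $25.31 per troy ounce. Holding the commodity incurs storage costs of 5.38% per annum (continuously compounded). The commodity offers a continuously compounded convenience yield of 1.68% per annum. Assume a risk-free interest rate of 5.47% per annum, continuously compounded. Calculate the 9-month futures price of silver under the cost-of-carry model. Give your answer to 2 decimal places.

Net carry = r + u − y = 0.0547 + 0.0538 − 0.0168 = 0.0917
F = S·e^((r+u−y)T) = 25.31 · e^(0.0917 × 9/12) = 25.31 · e^0.068775
= 25.31 × 1.071195 = $27.11 per troy ounce

$27.11 per troy ounce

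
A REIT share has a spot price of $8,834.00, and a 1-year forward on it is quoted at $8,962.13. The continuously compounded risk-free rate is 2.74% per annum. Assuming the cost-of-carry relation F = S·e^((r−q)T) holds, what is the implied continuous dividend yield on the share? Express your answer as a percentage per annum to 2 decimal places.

1.30%

From F = S·e^((r−q)T): (r − q) = ln(F/S)/T
ln(8962.13/8834.00) = ln(1.014504) = 0.014400
(r − q) = 0.014400 / (1) = 0.014400
q = r − ln(F/S)/T = 0.0274 − 0.014400 = 0.013000
q = 1.30%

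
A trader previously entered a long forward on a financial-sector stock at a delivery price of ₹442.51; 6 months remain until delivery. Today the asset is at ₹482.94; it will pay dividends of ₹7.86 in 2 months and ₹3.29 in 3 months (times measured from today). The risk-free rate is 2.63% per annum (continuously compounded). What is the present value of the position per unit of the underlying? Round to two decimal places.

PV(remaining dividends) I = 7.86·e^(−0.0263·2/12) + 3.29·e^(−0.0263·3/12) = 11.0941
Current forward F = (S − I)·e^(rT) = (482.94 − 11.0941)·e^(0.0263·6/12) = 471.8459 × 1.013237 = 478.0917
Value (long) = (F − K)·e^(−rT) = (478.0917 − 442.51) × 0.986936 = 35.1169
Value = ₹35.12

₹35.12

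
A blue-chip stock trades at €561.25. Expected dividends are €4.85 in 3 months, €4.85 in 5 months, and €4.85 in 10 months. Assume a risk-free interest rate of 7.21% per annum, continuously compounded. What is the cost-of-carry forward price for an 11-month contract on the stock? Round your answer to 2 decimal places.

PV(dividends) I = 4.85·e^(−0.0721·3/12) + 4.85·e^(−0.0721·5/12) + 4.85·e^(−0.0721·10/12)
I = 4.7634 + 4.7065 + 4.5672 = 14.0371
F = (S − I)·e^(rT) = (561.25 − 14.0371) · e^(0.0721·11/12)
= 547.2129 · e^0.066092 = 547.2129 × 1.068325 = €584.60

€584.60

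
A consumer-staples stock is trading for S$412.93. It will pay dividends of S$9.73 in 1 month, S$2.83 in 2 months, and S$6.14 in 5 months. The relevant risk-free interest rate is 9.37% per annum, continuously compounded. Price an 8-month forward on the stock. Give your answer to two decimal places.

PV(dividends) I = 9.73·e^(−0.0937·1/12) + 2.83·e^(−0.0937·2/12) + 6.14·e^(−0.0937·5/12)
I = 9.6543 + 2.7861 + 5.9049 = 18.3453
F = (S − I)·e^(rT) = (412.93 − 18.3453) · e^(0.0937·8/12)
= 394.5847 · e^0.062467 = 394.5847 × 1.064459 = S$420.02

S$420.02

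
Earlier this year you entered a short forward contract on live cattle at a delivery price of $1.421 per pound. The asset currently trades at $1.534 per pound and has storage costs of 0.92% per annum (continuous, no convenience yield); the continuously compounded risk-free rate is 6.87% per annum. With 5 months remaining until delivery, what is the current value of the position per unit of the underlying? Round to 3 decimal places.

Current fair forward for the remaining 5 months: F = S·e^((r + u)·T), (r + u) = 0.0687 + 0.0092 = 0.0779
F = 1.534 · e^(0.0779 × 5/12) = 1.534 × 1.032991 = 1.5846
Value of long forward = (F − K)·e^(−rT) = (1.5846 − 1.421) · e^(−0.0687·5/12)
= 0.1636 × 0.971781 = 0.159
Short position value = −(long value) = -$0.159

-$0.159 per pound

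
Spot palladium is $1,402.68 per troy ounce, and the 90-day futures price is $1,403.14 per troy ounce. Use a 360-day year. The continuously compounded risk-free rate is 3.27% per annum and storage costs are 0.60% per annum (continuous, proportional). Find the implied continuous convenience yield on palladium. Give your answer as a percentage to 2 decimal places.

3.74%

F = S·e^((r+u−y)T) ⇒ (r+u−y) = ln(F/S)/T
ln(1403.14/1402.68) = 0.000328; /T ⇒ 0.001312
y = r + u − ln(F/S)/T = 0.0327 + 0.0060 − 0.001312 = 0.037388
y = 3.74%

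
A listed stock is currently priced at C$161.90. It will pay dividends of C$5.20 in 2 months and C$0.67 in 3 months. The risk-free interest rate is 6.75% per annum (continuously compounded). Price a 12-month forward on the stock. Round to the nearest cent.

C$167.00

PV(dividends) I = 5.20·e^(−0.0675·2/12) + 0.67·e^(−0.0675·3/12)
I = 5.1418 + 0.6588 = 5.8006
F = (S − I)·e^(rT) = (161.90 − 5.8006) · e^(0.0675·12/12)
= 156.0994 · e^0.067500 = 156.0994 × 1.069830 = C$167.00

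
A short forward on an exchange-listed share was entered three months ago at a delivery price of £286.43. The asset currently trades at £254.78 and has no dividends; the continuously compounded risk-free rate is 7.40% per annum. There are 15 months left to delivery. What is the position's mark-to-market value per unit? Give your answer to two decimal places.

Current fair forward for the remaining 15 months: F = S·e^(r·T), r = 0.0740
F = 254.78 · e^(0.0740 × 15/12) = 254.78 × 1.096913 = 279.4715
Value of long forward = (F − K)·e^(−rT) = (279.4715 − 286.43) · e^(−0.0740·15/12)
= -6.9585 × 0.911649 = -6.34
Short position value = −(long value) = £6.34

£6.34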